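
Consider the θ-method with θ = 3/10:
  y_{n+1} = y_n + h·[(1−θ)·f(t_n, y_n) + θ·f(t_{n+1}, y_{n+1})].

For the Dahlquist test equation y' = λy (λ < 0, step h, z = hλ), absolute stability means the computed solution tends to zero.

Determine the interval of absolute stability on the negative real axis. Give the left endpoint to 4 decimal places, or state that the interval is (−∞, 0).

z∈(-5.0000,0).

With y'=λy (z=hλ):
  y_{n+1} = y_n + z·[7/10·y_n + 3/10·y_{n+1}] ⇒ (1 − 3/10z)y_{n+1} = (1 + 7/10z)y_n
  so R(z) = (1 + 7/10z)/(1 − 3/10z).

Need |R(x)|<1, x<0.
x=-0.63: |R|=0.4701
R=−1: 1+7/10x = −1+3/10x ⇒ -2/5x=2 ⇒ x=2/(-2/5)=-5.0000
Confirm numerically:
  x=-4.465: |R|=0.90853 <1
  x=-4.269: |R|=0.87179 <1
  x=-4.050: |R|=0.82844 <1
  x=-2.001: |R|=0.25039 <1
  x=-5.459: |R|=1.06961 >1
  x=-5.269: |R|=1.04169 >1
  x=-5.168: |R|=1.02635 >1
Stable set (-5.0000, 0).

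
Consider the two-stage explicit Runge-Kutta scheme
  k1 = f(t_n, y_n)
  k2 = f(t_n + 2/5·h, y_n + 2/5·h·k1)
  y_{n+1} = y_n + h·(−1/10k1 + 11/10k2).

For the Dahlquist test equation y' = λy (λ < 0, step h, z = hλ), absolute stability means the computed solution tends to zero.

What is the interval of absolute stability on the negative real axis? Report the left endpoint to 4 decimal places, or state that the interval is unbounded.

Test eqn y'=λy, z=hλ:
  k1=λy_n ⇒ h·k1=z·y_n;  k2=λ(1+2/5z)y_n ⇒ h·k2=z(1+2/5z)y_n
  y_{n+1}/y_n = 1 − 1/10z + 11/10z(1+2/5z) = 1 + z + 11/25z²
  so R(z) = 1 + z + 11/25z².

Find x<0 with |R(x)|<1.
x=-0.31: |R|=0.7323
R=1: x+11/25x²=0 ⇒ x=−25/11=-2.2727; min R=1−1/(4·11/25)=0.4318>−1
Confirm numerically:
  x=-1.467: |R|=0.47992 <1
  x=-1.430: |R|=0.46976 <1
  x=-1.286: |R|=0.44167 <1
  x=-1.050: |R|=0.43510 <1
  x=-2.553: |R|=1.31484 >1
  x=-2.337: |R|=1.06609 >1
  x=-2.328: |R|=1.05662 >1
Interval (-2.2727, 0).

(-2.2727, 0).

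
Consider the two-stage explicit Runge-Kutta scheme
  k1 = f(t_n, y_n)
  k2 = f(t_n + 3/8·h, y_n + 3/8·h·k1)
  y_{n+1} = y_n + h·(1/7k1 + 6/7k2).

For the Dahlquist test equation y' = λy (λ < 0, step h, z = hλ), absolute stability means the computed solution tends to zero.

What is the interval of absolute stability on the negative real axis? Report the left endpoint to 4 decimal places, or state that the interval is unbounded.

On y'=λy, z=hλ:
  k1=λy_n ⇒ h·k1=z·y_n;  k2=λ(1+3/8z)y_n ⇒ h·k2=z(1+3/8z)y_n
  y_{n+1}/y_n = 1 + 1/7z + 6/7z(1+3/8z) = 1 + z + 9/28z²
  R(z) = 1 + z + 9/28z².

Solve |R(x)|<1 on ℝ⁻.
x=-1.63: |R|=0.2240
R=1: x+9/28x²=0 ⇒ x=−28/9=-3.1111; min R=1−1/(4·9/28)=0.2222>−1
Confirm numerically:
  x=-2.874: |R|=0.78096 <1
  x=-2.712: |R|=0.65209 <1
  x=-2.198: |R|=0.35489 <1
  x=-2.189: |R|=0.35120 <1
  x=-3.681: |R|=1.67428 >1
  x=-3.442: |R|=1.36608 >1
  x=-3.283: |R|=1.18139 >1
Stable set (-3.1111, 0).

(-3.1111, 0).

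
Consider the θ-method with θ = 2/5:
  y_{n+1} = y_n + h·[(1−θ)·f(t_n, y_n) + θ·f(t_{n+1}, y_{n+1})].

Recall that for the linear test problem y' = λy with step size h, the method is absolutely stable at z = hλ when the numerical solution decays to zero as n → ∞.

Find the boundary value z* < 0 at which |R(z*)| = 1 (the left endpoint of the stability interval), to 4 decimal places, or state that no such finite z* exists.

On y'=λy, z=hλ:
  y_{n+1} = y_n + z·[3/5·y_n + 2/5·y_{n+1}] ⇒ (1 − 2/5z)y_{n+1} = (1 + 3/5z)y_n
  R(z) = (1 + 3/5z)/(1 − 2/5z).

Boundary: |R(x)|=1, x<0.
x=-0.42: |R|=0.6404
R=−1: 1+3/5x = −1+2/5x ⇒ -1/5x=2 ⇒ x=2/(-1/5)=-10.0000
Confirm numerically:
  x=-9.274: |R|=0.96917 <1
  x=-8.667: |R|=0.94032 <1
  x=-6.682: |R|=0.81932 <1
  x=-6.313: |R|=0.79082 <1
  x=-10.192: |R|=1.00756 >1
  x=-10.061: |R|=1.00243 >1
So |R|<1 on (-10.0000, 0).

z* = -10.0000.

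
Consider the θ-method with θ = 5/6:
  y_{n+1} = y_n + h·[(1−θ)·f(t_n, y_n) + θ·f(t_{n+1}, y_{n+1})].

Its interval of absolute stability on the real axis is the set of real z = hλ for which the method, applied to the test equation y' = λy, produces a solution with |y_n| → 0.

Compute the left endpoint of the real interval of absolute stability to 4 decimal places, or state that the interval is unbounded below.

With y'=λy (z=hλ):
  y_{n+1} = y_n + z·[1/6·y_n + 5/6·y_{n+1}] ⇒ (1 − 5/6z)y_{n+1} = (1 + 1/6z)y_n
  ⇒ R(z) = (1 + 1/6z)/(1 − 5/6z).

Boundary: |R(x)|=1, x<0.
x=-1.68: |R|=0.3000
x=-2: |R|=0.2500
x=-10: |R|=0.0714
x=-100: |R|=0.1858
θ=5/6≥1/2 ⇒ |1+1/6x|<|1−5/6x| ∀x<0 ⇒ stable on all of ℝ⁻.

interval (−∞, 0).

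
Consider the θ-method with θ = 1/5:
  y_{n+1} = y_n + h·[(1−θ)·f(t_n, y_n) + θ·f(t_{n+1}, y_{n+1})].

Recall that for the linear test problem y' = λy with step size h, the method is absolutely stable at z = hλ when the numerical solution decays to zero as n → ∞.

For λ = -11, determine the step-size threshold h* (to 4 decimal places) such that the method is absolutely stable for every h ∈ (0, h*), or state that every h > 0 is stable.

(-3.3333,0); λ=-11 ⇒ h* = (10/3)/11 = 0.3030.

Set f=λy, z=hλ:
  y_{n+1} = y_n + z·[4/5·y_n + 1/5·y_{n+1}] ⇒ (1 − 1/5z)y_{n+1} = (1 + 4/5z)y_n
  Hence R(z) = (1 + 4/5z)/(1 − 1/5z).

Need |R(x)|<1, x<0.
x=-1.37: |R|=0.0754
R=−1: 1+4/5x = −1+1/5x ⇒ -3/5x=2 ⇒ x=2/(-3/5)=-3.3333
Confirm numerically:
  x=-2.724: |R|=0.76334 <1
  x=-2.653: |R|=0.73331 <1
  x=-1.696: |R|=0.26643 <1
  x=-1.691: |R|=0.26364 <1
  x=-3.840: |R|=1.17195 >1
  x=-3.524: |R|=1.06710 >1
  x=-3.361: |R|=1.00993 >1
Interval (-3.3333, 0).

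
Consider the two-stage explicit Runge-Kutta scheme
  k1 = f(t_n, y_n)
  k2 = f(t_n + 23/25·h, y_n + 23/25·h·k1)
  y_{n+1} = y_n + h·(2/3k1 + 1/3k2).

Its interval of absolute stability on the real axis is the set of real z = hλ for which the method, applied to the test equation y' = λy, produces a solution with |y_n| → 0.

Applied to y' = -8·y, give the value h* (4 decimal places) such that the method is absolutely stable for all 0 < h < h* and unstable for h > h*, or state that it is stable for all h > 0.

Set f=λy, z=hλ:
  k1=λy_n ⇒ h·k1=z·y_n;  k2=λ(1+23/25z)y_n ⇒ h·k2=z(1+23/25z)y_n
  y_{n+1}/y_n = 1 + 2/3z + 1/3z(1+23/25z) = 1 + z + 23/75z²
  R(z) = 1 + z + 23/75z².

Need |R(x)|<1, x<0.
x=-0.88: |R|=0.3575
R=1: x+23/75x²=0 ⇒ x=−75/23=-3.2609; min R=1−1/(4·23/75)=0.1848>−1
Confirm numerically:
  x=-1.865: |R|=0.20166 <1
  x=-1.351: |R|=0.20873 <1
  x=-1.330: |R|=0.21246 <1
  x=-3.834: |R|=1.67386 >1
  x=-3.831: |R|=1.66981 >1
Stable set (-3.2609, 0).

(-3.2609,0); λ=-8 ⇒ h* = (75/23)/8 = 0.4076.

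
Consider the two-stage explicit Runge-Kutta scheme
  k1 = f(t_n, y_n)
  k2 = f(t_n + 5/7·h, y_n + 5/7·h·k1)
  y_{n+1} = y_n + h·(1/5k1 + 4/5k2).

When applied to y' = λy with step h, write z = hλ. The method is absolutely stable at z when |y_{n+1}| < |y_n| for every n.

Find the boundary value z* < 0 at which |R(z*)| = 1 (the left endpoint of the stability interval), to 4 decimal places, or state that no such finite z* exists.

On y'=λy, z=hλ:
  k1=λy_n ⇒ h·k1=z·y_n;  k2=λ(1+5/7z)y_n ⇒ h·k2=z(1+5/7z)y_n
  y_{n+1}/y_n = 1 + 1/5z + 4/5z(1+5/7z) = 1 + z + 4/7z²
  so R(z) = 1 + z + 4/7z².

Solve |R(x)|<1 on ℝ⁻.
x=-0.68: |R|=0.5842
R=1: x+4/7x²=0 ⇒ x=−7/4=-1.7500; min R=1−1/(4·4/7)=0.5625>−1
Confirm numerically:
  x=-1.179: |R|=0.61531 <1
  x=-0.993: |R|=0.57046 <1
  x=-0.927: |R|=0.56405 <1
  x=-0.794: |R|=0.56625 <1
  x=-2.246: |R|=1.63658 >1
  x=-2.058: |R|=1.36221 >1
Stable set (-1.7500, 0).

z* = -1.7500.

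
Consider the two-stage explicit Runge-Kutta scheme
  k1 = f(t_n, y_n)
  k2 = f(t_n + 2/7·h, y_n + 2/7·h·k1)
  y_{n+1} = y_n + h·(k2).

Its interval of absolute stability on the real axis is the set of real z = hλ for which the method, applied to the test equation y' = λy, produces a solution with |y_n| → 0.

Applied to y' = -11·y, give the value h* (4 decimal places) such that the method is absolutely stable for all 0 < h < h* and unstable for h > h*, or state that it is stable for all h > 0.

(-3.5000,0); λ=-11 ⇒ h* = (7/2)/11 = 0.3182.

On y'=λy, z=hλ:
  k1=λy_n ⇒ h·k1=z·y_n;  k2=λ(1+2/7z)y_n ⇒ h·k2=z(1+2/7z)y_n
  y_{n+1}/y_n = 1 + z(1+2/7z) = 1 + z + 2/7z²
  so R(z) = 1 + z + 2/7z².

Boundary: |R(x)|=1, x<0.
x=-1.24: |R|=0.1993
R=1: x+2/7x²=0 ⇒ x=−7/2=-3.5000; min R=1−1/(4·2/7)=0.1250>−1
Confirm numerically:
  x=-2.915: |R|=0.51278 <1
  x=-2.711: |R|=0.38886 <1
  x=-2.656: |R|=0.35952 <1
  x=-2.398: |R|=0.24497 <1
  x=-4.061: |R|=1.65092 >1
  x=-3.520: |R|=1.02011 >1
Stable set (-3.5000, 0).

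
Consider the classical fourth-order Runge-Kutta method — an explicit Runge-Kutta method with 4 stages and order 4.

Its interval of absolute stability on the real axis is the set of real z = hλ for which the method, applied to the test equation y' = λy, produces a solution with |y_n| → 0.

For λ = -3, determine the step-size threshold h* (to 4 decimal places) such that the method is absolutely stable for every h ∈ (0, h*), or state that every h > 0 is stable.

(-2.7853,0); λ=-3 ⇒ h* = 0.9284.

With y'=λy (z=hλ):
  order 4, 4-stage ⇒ R(z)=1+z+z^2/2+z^3/6+z^4/24
  (e.g. R(-1.12)=0.33861, |R|=0.33861)

Solve |R(x)|<1 on ℝ⁻.
x=-1.12: |R|=0.3386
|R(-3.02)|=1.4155 |R(-0.89)|=0.4147 |R(-0.75)|=0.4741
Bisect:
  x_lo=-3.1602 |R|=1.7288  x_hi=-0.0932 |R|=0.9110
  mid=-1.62667 |R|=0.27071 →hi
  mid=-2.39342 |R|=0.55301 →hi
  mid=-2.77679 |R|=0.98726 →hi
  mid=-2.96848 |R|=1.31319 →lo
  mid=-2.87263 |R|=1.13987 →lo
  mid=-2.82471 |R|=1.06108 →lo
  mid=-2.80075 |R|=1.02356 →lo
  mid=-2.78877 |R|=1.00526 →lo
  mid=-2.78278 |R|=0.99622 →hi
  mid=-2.78578 |R|=1.00073 →lo
  ...
  [-2.78540,-2.78521] ⇒ x*=-2.7853
Stable set (-2.7853, 0).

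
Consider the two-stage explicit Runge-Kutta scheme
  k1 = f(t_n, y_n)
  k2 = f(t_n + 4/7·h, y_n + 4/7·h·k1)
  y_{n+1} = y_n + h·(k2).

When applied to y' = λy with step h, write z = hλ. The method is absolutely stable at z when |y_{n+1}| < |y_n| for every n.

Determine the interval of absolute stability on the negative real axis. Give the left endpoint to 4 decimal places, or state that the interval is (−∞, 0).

(-1.7500, 0).

Set f=λy, z=hλ:
  k1=λy_n ⇒ h·k1=z·y_n;  k2=λ(1+4/7z)y_n ⇒ h·k2=z(1+4/7z)y_n
  y_{n+1}/y_n = 1 + z(1+4/7z) = 1 + z + 4/7z²
  Hence R(z) = 1 + z + 4/7z².

Solve |R(x)|<1 on ℝ⁻.
x=-0.86: |R|=0.5626
R=1: x+4/7x²=0 ⇒ x=−7/4=-1.7500; min R=1−1/(4·4/7)=0.5625>−1
Confirm numerically:
  x=-1.240: |R|=0.63863 <1
  x=-1.081: |R|=0.58675 <1
  x=-0.812: |R|=0.56477 <1
  x=-1.874: |R|=1.13279 >1
  x=-1.800: |R|=1.05143 >1
So |R|<1 on (-1.7500, 0).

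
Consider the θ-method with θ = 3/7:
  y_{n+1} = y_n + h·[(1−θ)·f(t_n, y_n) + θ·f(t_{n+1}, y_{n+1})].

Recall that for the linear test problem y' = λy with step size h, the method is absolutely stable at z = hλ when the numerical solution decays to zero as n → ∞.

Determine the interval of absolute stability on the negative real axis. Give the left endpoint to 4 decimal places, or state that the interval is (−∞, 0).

z∈(-14.0000,0).

On y'=λy, z=hλ:
  y_{n+1} = y_n + z·[4/7·y_n + 3/7·y_{n+1}] ⇒ (1 − 3/7z)y_{n+1} = (1 + 4/7z)y_n
  ⇒ R(z) = (1 + 4/7z)/(1 − 3/7z).

Solve |R(x)|<1 on ℝ⁻.
x=-1.17: |R|=0.2207
R=−1: 1+4/7x = −1+3/7x ⇒ -1/7x=2 ⇒ x=2/(-1/7)=-14.0000
Confirm numerically:
  x=-12.972: |R|=0.97761 <1
  x=-12.127: |R|=0.95682 <1
  x=-9.374: |R|=0.86829 <1
  x=-14.315: |R|=1.00631 >1
  x=-14.139: |R|=1.00281 >1
So |R|<1 on (-14.0000, 0).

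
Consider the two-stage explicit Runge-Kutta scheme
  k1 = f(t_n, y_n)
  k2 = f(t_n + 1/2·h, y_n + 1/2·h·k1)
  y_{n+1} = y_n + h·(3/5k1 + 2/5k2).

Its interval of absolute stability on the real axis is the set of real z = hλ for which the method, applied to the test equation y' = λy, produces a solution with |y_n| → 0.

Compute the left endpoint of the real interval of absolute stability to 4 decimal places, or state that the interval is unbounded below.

Set f=λy, z=hλ:
  k1=λy_n ⇒ h·k1=z·y_n;  k2=λ(1+1/2z)y_n ⇒ h·k2=z(1+1/2z)y_n
  y_{n+1}/y_n = 1 + 3/5z + 2/5z(1+1/2z) = 1 + z + 1/5z²
  so R(z) = 1 + z + 1/5z².

Boundary: |R(x)|=1, x<0.
x=-0.68: |R|=0.4125
R=1: x+1/5x²=0 ⇒ x=−5=-5.0000; min R=1−1/(4·1/5)=-0.2500>−1
Confirm numerically:
  x=-4.695: |R|=0.71361 <1
  x=-4.181: |R|=0.31515 <1
  x=-2.516: |R|=0.24995 <1
  x=-5.584: |R|=1.65221 >1
  x=-5.453: |R|=1.49404 >1
  x=-5.376: |R|=1.40428 >1
Interval (-5.0000, 0).

z* = -5.0000.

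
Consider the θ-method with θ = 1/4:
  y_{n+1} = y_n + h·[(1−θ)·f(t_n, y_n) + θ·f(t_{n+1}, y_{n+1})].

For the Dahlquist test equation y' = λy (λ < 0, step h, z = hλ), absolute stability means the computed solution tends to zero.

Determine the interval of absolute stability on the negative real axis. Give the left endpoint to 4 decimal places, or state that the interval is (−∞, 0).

(-4.0000, 0).

On y'=λy, z=hλ:
  y_{n+1} = y_n + z·[3/4·y_n + 1/4·y_{n+1}] ⇒ (1 − 1/4z)y_{n+1} = (1 + 3/4z)y_n
  R(z) = (1 + 3/4z)/(1 − 1/4z).

Need |R(x)|<1, x<0.
x=-0.43: |R|=0.6117
R=−1: 1+3/4x = −1+1/4x ⇒ -1/2x=2 ⇒ x=2/(-1/2)=-4.0000
Confirm numerically:
  x=-3.260: |R|=0.79614 <1
  x=-2.658: |R|=0.59688 <1
  x=-1.957: |R|=0.31408 <1
  x=-4.557: |R|=1.13019 >1
  x=-4.349: |R|=1.08360 >1
  x=-4.138: |R|=1.03391 >1
Interval (-4.0000, 0).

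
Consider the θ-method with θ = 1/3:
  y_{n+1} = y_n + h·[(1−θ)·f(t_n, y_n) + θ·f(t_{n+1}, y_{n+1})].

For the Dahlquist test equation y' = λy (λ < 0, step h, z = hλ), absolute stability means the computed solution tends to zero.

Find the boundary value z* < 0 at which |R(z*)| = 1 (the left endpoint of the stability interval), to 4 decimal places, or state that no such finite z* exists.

left endpoint -6.0000.

On y'=λy, z=hλ:
  y_{n+1} = y_n + z·[2/3·y_n + 1/3·y_{n+1}] ⇒ (1 − 1/3z)y_{n+1} = (1 + 2/3z)y_n
  so R(z) = (1 + 2/3z)/(1 − 1/3z).

Solve |R(x)|<1 on ℝ⁻.
x=-1.39: |R|=0.0501
R=−1: 1+2/3x = −1+1/3x ⇒ -1/3x=2 ⇒ x=2/(-1/3)=-6.0000
Confirm numerically:
  x=-5.014: |R|=0.87697 <1
  x=-4.441: |R|=0.79049 <1
  x=-2.829: |R|=0.45600 <1
  x=-6.366: |R|=1.03908 >1
  x=-6.355: |R|=1.03795 >1
Stable set (-6.0000, 0).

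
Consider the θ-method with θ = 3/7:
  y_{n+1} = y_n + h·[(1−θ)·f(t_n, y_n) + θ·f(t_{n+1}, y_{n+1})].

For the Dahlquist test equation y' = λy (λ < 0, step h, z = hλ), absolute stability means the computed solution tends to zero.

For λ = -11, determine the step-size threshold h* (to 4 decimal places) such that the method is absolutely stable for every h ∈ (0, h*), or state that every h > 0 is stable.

(-14.0000,0); λ=-11 ⇒ h* = (14)/11 = 1.2727.

Set f=λy, z=hλ:
  y_{n+1} = y_n + z·[4/7·y_n + 3/7·y_{n+1}] ⇒ (1 − 3/7z)y_{n+1} = (1 + 4/7z)y_n
  R(z) = (1 + 4/7z)/(1 − 3/7z).

Find x<0 with |R(x)|<1.
x=-0.8: |R|=0.4043
R=−1: 1+4/7x = −1+3/7x ⇒ -1/7x=2 ⇒ x=2/(-1/7)=-14.0000
Confirm numerically:
  x=-11.474: |R|=0.93902 <1
  x=-10.926: |R|=0.92272 <1
  x=-8.262: |R|=0.81948 <1
  x=-7.767: |R|=0.79430 <1
  x=-14.493: |R|=1.00977 >1
  x=-14.402: |R|=1.00801 >1
  x=-14.130: |R|=1.00263 >1
Stable set (-14.0000, 0).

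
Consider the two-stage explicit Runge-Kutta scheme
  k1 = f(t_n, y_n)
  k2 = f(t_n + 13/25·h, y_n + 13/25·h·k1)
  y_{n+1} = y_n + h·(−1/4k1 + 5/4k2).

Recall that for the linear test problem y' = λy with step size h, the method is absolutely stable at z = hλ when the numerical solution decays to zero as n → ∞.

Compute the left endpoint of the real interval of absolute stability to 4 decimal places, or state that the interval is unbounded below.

left endpoint -1.5385.

Test eqn y'=λy, z=hλ:
  k1=λy_n ⇒ h·k1=z·y_n;  k2=λ(1+13/25z)y_n ⇒ h·k2=z(1+13/25z)y_n
  y_{n+1}/y_n = 1 − 1/4z + 5/4z(1+13/25z) = 1 + z + 13/20z²
  Hence R(z) = 1 + z + 13/20z².

Need |R(x)|<1, x<0.
x=-1.61: |R|=1.0749
R=1: x+13/20x²=0 ⇒ x=−20/13=-1.5385; min R=1−1/(4·13/20)=0.6154>−1
Confirm numerically:
  x=-1.379: |R|=0.85707 <1
  x=-1.051: |R|=0.66699 <1
  x=-1.002: |R|=0.65060 <1
  x=-0.708: |R|=0.61782 <1
  x=-1.850: |R|=1.37463 >1
  x=-1.824: |R|=1.33853 >1
  x=-1.792: |R|=1.29532 >1
So |R|<1 on (-1.5385, 0).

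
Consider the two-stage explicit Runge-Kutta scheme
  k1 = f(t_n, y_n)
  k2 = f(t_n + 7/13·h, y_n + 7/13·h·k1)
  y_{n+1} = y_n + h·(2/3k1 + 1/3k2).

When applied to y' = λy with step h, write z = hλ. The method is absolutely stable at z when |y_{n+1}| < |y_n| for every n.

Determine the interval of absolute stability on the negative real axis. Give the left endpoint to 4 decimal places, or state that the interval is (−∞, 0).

z∈(-5.5714,0).

Set f=λy, z=hλ:
  k1=λy_n ⇒ h·k1=z·y_n;  k2=λ(1+7/13z)y_n ⇒ h·k2=z(1+7/13z)y_n
  y_{n+1}/y_n = 1 + 2/3z + 1/3z(1+7/13z) = 1 + z + 7/39z²
  so R(z) = 1 + z + 7/39z².

Need |R(x)|<1, x<0.
x=-0.65: |R|=0.4258
R=1: x+7/39x²=0 ⇒ x=−39/7=-5.5714; min R=1−1/(4·7/39)=-0.3929>−1
Confirm numerically:
  x=-5.382: |R|=0.81701 <1
  x=-4.688: |R|=0.25665 <1
  x=-4.047: |R|=0.10732 <1
  x=-6.039: |R|=1.50681 >1
  x=-5.940: |R|=1.39295 >1
  x=-5.800: |R|=1.23795 >1
So |R|<1 on (-5.5714, 0).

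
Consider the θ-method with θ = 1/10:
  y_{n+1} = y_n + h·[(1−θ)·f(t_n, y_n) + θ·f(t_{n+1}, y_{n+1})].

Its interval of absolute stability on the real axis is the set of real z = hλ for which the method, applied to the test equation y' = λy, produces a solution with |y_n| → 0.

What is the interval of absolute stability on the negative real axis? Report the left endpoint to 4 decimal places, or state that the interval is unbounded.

(-2.5000, 0).

Set f=λy, z=hλ:
  y_{n+1} = y_n + z·[9/10·y_n + 1/10·y_{n+1}] ⇒ (1 − 1/10z)y_{n+1} = (1 + 9/10z)y_n
  Hence R(z) = (1 + 9/10z)/(1 − 1/10z).

Solve |R(x)|<1 on ℝ⁻.
x=-1.04: |R|=0.0580
R=−1: 1+9/10x = −1+1/10x ⇒ -4/5x=2 ⇒ x=2/(-4/5)=-2.5000
Confirm numerically:
  x=-1.976: |R|=0.64997 <1
  x=-1.805: |R|=0.52901 <1
  x=-1.770: |R|=0.50382 <1
  x=-2.969: |R|=1.28931 >1
  x=-2.669: |R|=1.10672 >1
  x=-2.595: |R|=1.06034 >1
Stable set (-2.5000, 0).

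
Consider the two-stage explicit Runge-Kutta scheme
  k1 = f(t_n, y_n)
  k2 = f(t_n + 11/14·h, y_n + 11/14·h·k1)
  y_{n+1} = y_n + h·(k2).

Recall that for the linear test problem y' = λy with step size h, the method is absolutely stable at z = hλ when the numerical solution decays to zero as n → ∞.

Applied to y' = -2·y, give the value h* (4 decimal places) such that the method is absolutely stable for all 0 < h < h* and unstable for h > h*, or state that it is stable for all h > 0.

(-1.2727,0); λ=-2 ⇒ h* = (14/11)/2 = 0.6364.

Set f=λy, z=hλ:
  k1=λy_n ⇒ h·k1=z·y_n;  k2=λ(1+11/14z)y_n ⇒ h·k2=z(1+11/14z)y_n
  y_{n+1}/y_n = 1 + z(1+11/14z) = 1 + z + 11/14z²
  R(z) = 1 + z + 11/14z².

Solve |R(x)|<1 on ℝ⁻.
x=-1.78: |R|=1.7095
R=1: x+11/14x²=0 ⇒ x=−14/11=-1.2727; min R=1−1/(4·11/14)=0.6818>−1
Confirm numerically:
  x=-1.184: |R|=0.91746 <1
  x=-1.154: |R|=0.89235 <1
  x=-0.649: |R|=0.68194 <1
  x=-0.632: |R|=0.68183 <1
  x=-1.356: |R|=1.08872 >1
  x=-1.309: |R|=1.03731 >1
Interval (-1.2727, 0).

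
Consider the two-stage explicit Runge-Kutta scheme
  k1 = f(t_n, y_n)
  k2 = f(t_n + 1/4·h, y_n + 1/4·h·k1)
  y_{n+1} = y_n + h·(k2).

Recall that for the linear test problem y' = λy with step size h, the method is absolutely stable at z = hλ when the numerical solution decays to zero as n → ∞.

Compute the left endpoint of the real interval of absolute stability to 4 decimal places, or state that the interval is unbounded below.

On y'=λy, z=hλ:
  k1=λy_n ⇒ h·k1=z·y_n;  k2=λ(1+1/4z)y_n ⇒ h·k2=z(1+1/4z)y_n
  y_{n+1}/y_n = 1 + z(1+1/4z) = 1 + z + 1/4z²
  Hence R(z) = 1 + z + 1/4z².

Find x<0 with |R(x)|<1.
x=-1.6: |R|=0.0400
R=1: x+1/4x²=0 ⇒ x=−4=-4.0000; min R=1−1/(4·1/4)=0.0000>−1
Confirm numerically:
  x=-3.799: |R|=0.80910 <1
  x=-2.116: |R|=0.00336 <1
  x=-1.959: |R|=0.00042 <1
  x=-1.645: |R|=0.03151 <1
  x=-4.539: |R|=1.61163 >1
  x=-4.381: |R|=1.41729 >1
  x=-4.093: |R|=1.09516 >1
Interval (-4.0000, 0).

left endpoint -4.0000.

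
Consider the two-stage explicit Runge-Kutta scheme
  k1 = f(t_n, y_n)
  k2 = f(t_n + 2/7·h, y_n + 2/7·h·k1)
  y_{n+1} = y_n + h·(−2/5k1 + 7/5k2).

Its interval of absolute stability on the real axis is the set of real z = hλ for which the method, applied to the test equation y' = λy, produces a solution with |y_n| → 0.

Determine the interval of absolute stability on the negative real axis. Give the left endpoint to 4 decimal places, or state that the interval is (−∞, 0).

(-2.5000, 0).

Test eqn y'=λy, z=hλ:
  k1=λy_n ⇒ h·k1=z·y_n;  k2=λ(1+2/7z)y_n ⇒ h·k2=z(1+2/7z)y_n
  y_{n+1}/y_n = 1 − 2/5z + 7/5z(1+2/7z) = 1 + z + 2/5z²
  R(z) = 1 + z + 2/5z².

Need |R(x)|<1, x<0.
x=-1.41: |R|=0.3852
R=1: x+2/5x²=0 ⇒ x=−5/2=-2.5000; min R=1−1/(4·2/5)=0.3750>−1
Confirm numerically:
  x=-2.476: |R|=0.97623 <1
  x=-2.472: |R|=0.97231 <1
  x=-1.830: |R|=0.50956 <1
  x=-2.878: |R|=1.43515 >1
  x=-2.850: |R|=1.39900 >1
Stable set (-2.5000, 0).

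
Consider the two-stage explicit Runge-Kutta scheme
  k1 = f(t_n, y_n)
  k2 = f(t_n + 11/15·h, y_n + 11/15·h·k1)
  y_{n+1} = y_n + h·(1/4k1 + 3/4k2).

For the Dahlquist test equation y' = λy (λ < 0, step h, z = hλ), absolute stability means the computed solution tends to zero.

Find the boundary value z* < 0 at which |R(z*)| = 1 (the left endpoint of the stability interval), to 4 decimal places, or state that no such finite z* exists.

z* = -1.8182.

Test eqn y'=λy, z=hλ:
  k1=λy_n ⇒ h·k1=z·y_n;  k2=λ(1+11/15z)y_n ⇒ h·k2=z(1+11/15z)y_n
  y_{n+1}/y_n = 1 + 1/4z + 3/4z(1+11/15z) = 1 + z + 11/20z²
  so R(z) = 1 + z + 11/20z².

Boundary: |R(x)|=1, x<0.
x=-1.02: |R|=0.5522
R=1: x+11/20x²=0 ⇒ x=−20/11=-1.8182; min R=1−1/(4·11/20)=0.5455>−1
Confirm numerically:
  x=-1.740: |R|=0.92518 <1
  x=-1.388: |R|=0.67160 <1
  x=-1.230: |R|=0.60210 <1
  x=-2.377: |R|=1.73057 >1
  x=-2.275: |R|=1.57159 >1
Interval (-1.8182, 0).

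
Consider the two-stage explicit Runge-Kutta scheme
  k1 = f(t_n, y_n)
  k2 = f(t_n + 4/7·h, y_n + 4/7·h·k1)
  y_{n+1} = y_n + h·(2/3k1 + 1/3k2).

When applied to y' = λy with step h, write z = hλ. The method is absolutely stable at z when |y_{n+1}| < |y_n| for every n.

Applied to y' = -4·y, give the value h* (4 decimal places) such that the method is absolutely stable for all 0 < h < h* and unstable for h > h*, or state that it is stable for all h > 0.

On y'=λy, z=hλ:
  k1=λy_n ⇒ h·k1=z·y_n;  k2=λ(1+4/7z)y_n ⇒ h·k2=z(1+4/7z)y_n
  y_{n+1}/y_n = 1 + 2/3z + 1/3z(1+4/7z) = 1 + z + 4/21z²
  R(z) = 1 + z + 4/21z².

Need |R(x)|<1, x<0.
x=-0.37: |R|=0.6561
R=1: x+4/21x²=0 ⇒ x=−21/4=-5.2500; min R=1−1/(4·4/21)=-0.3125>−1
Confirm numerically:
  x=-3.778: |R|=0.05928 <1
  x=-3.624: |R|=0.12240 <1
  x=-2.763: |R|=0.30887 <1
  x=-5.829: |R|=1.64286 >1
  x=-5.378: |R|=1.13112 >1
Interval (-5.2500, 0).

(-5.2500,0); λ=-4 ⇒ h* = (21/4)/4 = 1.3125.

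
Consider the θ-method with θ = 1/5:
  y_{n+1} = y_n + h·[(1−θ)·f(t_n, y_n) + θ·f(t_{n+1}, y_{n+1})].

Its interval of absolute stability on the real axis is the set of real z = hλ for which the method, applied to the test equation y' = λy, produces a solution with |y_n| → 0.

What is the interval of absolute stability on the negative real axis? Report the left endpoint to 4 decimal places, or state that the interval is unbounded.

z∈(-3.3333,0).

With y'=λy (z=hλ):
  y_{n+1} = y_n + z·[4/5·y_n + 1/5·y_{n+1}] ⇒ (1 − 1/5z)y_{n+1} = (1 + 4/5z)y_n
  so R(z) = (1 + 4/5z)/(1 − 1/5z).

Find x<0 with |R(x)|<1.
x=-0.36: |R|=0.6642
R=−1: 1+4/5x = −1+1/5x ⇒ -3/5x=2 ⇒ x=2/(-3/5)=-3.3333
Confirm numerically:
  x=-2.931: |R|=0.84781 <1
  x=-2.496: |R|=0.66489 <1
  x=-1.996: |R|=0.42653 <1
  x=-1.663: |R|=0.24794 <1
  x=-3.833: |R|=1.16970 >1
  x=-3.594: |R|=1.09099 >1
  x=-3.414: |R|=1.02876 >1
Stable set (-3.3333, 0).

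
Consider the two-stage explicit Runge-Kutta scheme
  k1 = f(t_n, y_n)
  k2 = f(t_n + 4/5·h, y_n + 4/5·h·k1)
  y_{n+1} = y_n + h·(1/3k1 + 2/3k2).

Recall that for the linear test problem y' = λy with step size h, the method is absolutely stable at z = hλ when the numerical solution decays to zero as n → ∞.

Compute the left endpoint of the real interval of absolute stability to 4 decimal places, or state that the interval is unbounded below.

Test eqn y'=λy, z=hλ:
  k1=λy_n ⇒ h·k1=z·y_n;  k2=λ(1+4/5z)y_n ⇒ h·k2=z(1+4/5z)y_n
  y_{n+1}/y_n = 1 + 1/3z + 2/3z(1+4/5z) = 1 + z + 8/15z²
  R(z) = 1 + z + 8/15z².

Find x<0 with |R(x)|<1.
x=-0.66: |R|=0.5723
R=1: x+8/15x²=0 ⇒ x=−15/8=-1.8750; min R=1−1/(4·8/15)=0.5312>−1
Confirm numerically:
  x=-1.316: |R|=0.60766 <1
  x=-1.202: |R|=0.56856 <1
  x=-0.987: |R|=0.53256 <1
  x=-2.390: |R|=1.65645 >1
  x=-2.232: |R|=1.42497 >1
Stable set (-1.8750, 0).

z* = -1.8750.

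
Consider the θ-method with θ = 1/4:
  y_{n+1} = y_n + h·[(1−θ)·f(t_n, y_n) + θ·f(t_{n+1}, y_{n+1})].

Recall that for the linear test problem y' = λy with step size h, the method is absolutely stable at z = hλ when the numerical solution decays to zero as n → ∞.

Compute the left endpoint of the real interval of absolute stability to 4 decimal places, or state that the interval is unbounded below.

z* = -4.0000.

Set f=λy, z=hλ:
  y_{n+1} = y_n + z·[3/4·y_n + 1/4·y_{n+1}] ⇒ (1 − 1/4z)y_{n+1} = (1 + 3/4z)y_n
  R(z) = (1 + 3/4z)/(1 − 1/4z).

Boundary: |R(x)|=1, x<0.
x=-1.1: |R|=0.1373
R=−1: 1+3/4x = −1+1/4x ⇒ -1/2x=2 ⇒ x=2/(-1/2)=-4.0000
Confirm numerically:
  x=-3.906: |R|=0.97622 <1
  x=-2.777: |R|=0.63907 <1
  x=-2.510: |R|=0.54224 <1
  x=-4.580: |R|=1.13520 >1
  x=-4.204: |R|=1.04973 >1
Interval (-4.0000, 0).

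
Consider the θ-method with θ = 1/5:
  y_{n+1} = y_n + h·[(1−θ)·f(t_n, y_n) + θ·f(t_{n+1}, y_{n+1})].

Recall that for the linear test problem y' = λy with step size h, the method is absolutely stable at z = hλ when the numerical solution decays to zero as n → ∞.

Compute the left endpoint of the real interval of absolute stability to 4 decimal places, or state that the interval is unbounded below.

Set f=λy, z=hλ:
  y_{n+1} = y_n + z·[4/5·y_n + 1/5·y_{n+1}] ⇒ (1 − 1/5z)y_{n+1} = (1 + 4/5z)y_n
  Hence R(z) = (1 + 4/5z)/(1 − 1/5z).

Need |R(x)|<1, x<0.
x=-1.02: |R|=0.1528
R=−1: 1+4/5x = −1+1/5x ⇒ -3/5x=2 ⇒ x=2/(-3/5)=-3.3333
Confirm numerically:
  x=-3.144: |R|=0.93026 <1
  x=-2.154: |R|=0.50545 <1
  x=-2.113: |R|=0.48531 <1
  x=-3.807: |R|=1.16135 >1
  x=-3.787: |R|=1.15489 >1
  x=-3.454: |R|=1.04282 >1
So |R|<1 on (-3.3333, 0).

z* = -3.3333.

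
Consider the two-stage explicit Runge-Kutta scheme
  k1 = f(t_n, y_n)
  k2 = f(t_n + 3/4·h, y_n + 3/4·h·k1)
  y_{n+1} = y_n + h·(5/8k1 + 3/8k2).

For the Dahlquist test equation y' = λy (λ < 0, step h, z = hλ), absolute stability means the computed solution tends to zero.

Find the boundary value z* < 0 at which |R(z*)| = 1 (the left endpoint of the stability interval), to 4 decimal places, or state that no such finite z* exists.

With y'=λy (z=hλ):
  k1=λy_n ⇒ h·k1=z·y_n;  k2=λ(1+3/4z)y_n ⇒ h·k2=z(1+3/4z)y_n
  y_{n+1}/y_n = 1 + 5/8z + 3/8z(1+3/4z) = 1 + z + 9/32z²
  so R(z) = 1 + z + 9/32z².

Need |R(x)|<1, x<0.
x=-1.63: |R|=0.1173
R=1: x+9/32x²=0 ⇒ x=−32/9=-3.5556; min R=1−1/(4·9/32)=0.1111>−1
Confirm numerically:
  x=-3.469: |R|=0.91555 <1
  x=-2.540: |R|=0.27451 <1
  x=-1.804: |R|=0.11130 <1
  x=-4.079: |R|=1.60051 >1
  x=-3.777: |R|=1.23524 >1
  x=-3.592: |R|=1.03682 >1
Interval (-3.5556, 0).

z* = -3.5556.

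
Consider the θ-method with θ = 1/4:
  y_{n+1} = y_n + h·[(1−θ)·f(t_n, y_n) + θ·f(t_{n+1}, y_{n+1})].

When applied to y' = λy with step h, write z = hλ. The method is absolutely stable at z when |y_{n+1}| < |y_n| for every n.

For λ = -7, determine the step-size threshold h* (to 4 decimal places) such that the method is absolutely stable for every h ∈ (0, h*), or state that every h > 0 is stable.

(-4.0000,0); λ=-7 ⇒ h* = (4)/7 = 0.5714.

On y'=λy, z=hλ:
  y_{n+1} = y_n + z·[3/4·y_n + 1/4·y_{n+1}] ⇒ (1 − 1/4z)y_{n+1} = (1 + 3/4z)y_n
  ⇒ R(z) = (1 + 3/4z)/(1 − 1/4z).

Solve |R(x)|<1 on ℝ⁻.
x=-1.71: |R|=0.1979
R=−1: 1+3/4x = −1+1/4x ⇒ -1/2x=2 ⇒ x=2/(-1/2)=-4.0000
Confirm numerically:
  x=-3.511: |R|=0.86979 <1
  x=-2.306: |R|=0.46273 <1
  x=-1.791: |R|=0.23709 <1
  x=-1.603: |R|=0.14439 <1
  x=-4.263: |R|=1.06366 >1
  x=-4.038: |R|=1.00946 >1
So |R|<1 on (-4.0000, 0).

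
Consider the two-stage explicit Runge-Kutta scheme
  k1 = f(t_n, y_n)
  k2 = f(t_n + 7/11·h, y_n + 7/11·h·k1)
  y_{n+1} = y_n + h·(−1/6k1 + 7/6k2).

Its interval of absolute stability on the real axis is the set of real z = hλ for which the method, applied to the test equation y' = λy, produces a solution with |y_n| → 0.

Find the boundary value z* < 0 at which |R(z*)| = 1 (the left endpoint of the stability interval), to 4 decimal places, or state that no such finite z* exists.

left endpoint -1.3469.

On y'=λy, z=hλ:
  k1=λy_n ⇒ h·k1=z·y_n;  k2=λ(1+7/11z)y_n ⇒ h·k2=z(1+7/11z)y_n
  y_{n+1}/y_n = 1 − 1/6z + 7/6z(1+7/11z) = 1 + z + 49/66z²
  so R(z) = 1 + z + 49/66z².

Need |R(x)|<1, x<0.
x=-1.65: |R|=1.3712
R=1: x+49/66x²=0 ⇒ x=−66/49=-1.3469; min R=1−1/(4·49/66)=0.6633>−1
Confirm numerically:
  x=-0.997: |R|=0.74098 <1
  x=-0.969: |R|=0.72811 <1
  x=-0.897: |R|=0.70036 <1
  x=-1.915: |R|=1.80764 >1
  x=-1.819: |R|=1.63750 >1
  x=-1.505: |R|=1.17661 >1
So |R|<1 on (-1.3469, 0).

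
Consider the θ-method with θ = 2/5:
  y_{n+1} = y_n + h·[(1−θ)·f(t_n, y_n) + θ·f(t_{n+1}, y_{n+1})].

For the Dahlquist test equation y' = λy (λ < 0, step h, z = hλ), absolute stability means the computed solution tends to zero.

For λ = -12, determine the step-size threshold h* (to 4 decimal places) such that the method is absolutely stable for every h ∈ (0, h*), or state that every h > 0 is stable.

(-10.0000,0); λ=-12 ⇒ h* = (10)/12 = 0.8333.

On y'=λy, z=hλ:
  y_{n+1} = y_n + z·[3/5·y_n + 2/5·y_{n+1}] ⇒ (1 − 2/5z)y_{n+1} = (1 + 3/5z)y_n
  so R(z) = (1 + 3/5z)/(1 − 2/5z).

Boundary: |R(x)|=1, x<0.
x=-0.98: |R|=0.2960
R=−1: 1+3/5x = −1+2/5x ⇒ -1/5x=2 ⇒ x=2/(-1/5)=-10.0000
Confirm numerically:
  x=-8.439: |R|=0.92865 <1
  x=-6.977: |R|=0.84051 <1
  x=-6.869: |R|=0.83291 <1
  x=-5.001: |R|=0.66678 <1
  x=-10.386: |R|=1.01498 >1
  x=-10.313: |R|=1.01221 >1
  x=-10.159: |R|=1.00628 >1
Interval (-10.0000, 0).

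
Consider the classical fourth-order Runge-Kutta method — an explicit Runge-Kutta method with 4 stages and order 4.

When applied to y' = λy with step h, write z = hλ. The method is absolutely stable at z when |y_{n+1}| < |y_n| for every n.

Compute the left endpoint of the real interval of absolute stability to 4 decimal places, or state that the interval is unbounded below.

Test eqn y'=λy, z=hλ:
  order 4, 4-stage ⇒ R(z)=1+z+z^2/2+z^3/6+z^4/24
  (e.g. R(-0.34)=0.71181, |R|=0.71181)

Need |R(x)|<1, x<0.
x=-0.34: |R|=0.7118
|R(-3.01)|=1.3951 |R(-2.19)|=0.4159 |R(-1.93)|=0.3124
Bisect:
  x_lo=-3.6655 |R|=3.3660  x_hi=-0.1827 |R|=0.8330
  mid=-1.92409 |R|=0.31084 →hi
  mid=-2.79479 |R|=1.01441 →lo
  mid=-2.35944 |R|=0.52618 →hi
  mid=-2.57711 |R|=0.72889 →hi
  mid=-2.68595 |R|=0.86026 →hi
  mid=-2.74037 |R|=0.93435 →hi
  mid=-2.76758 |R|=0.97362 →hi
  ...
  [-2.78543,-2.78522] ⇒ x*=-2.7853
So |R|<1 on (-2.7853, 0).

left endpoint -2.7853.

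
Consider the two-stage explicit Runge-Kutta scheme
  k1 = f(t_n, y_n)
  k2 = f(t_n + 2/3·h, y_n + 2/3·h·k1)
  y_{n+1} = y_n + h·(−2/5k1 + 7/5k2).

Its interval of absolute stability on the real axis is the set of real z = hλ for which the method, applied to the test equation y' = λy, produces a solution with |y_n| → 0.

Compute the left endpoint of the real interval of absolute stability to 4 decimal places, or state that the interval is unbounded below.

With y'=λy (z=hλ):
  k1=λy_n ⇒ h·k1=z·y_n;  k2=λ(1+2/3z)y_n ⇒ h·k2=z(1+2/3z)y_n
  y_{n+1}/y_n = 1 − 2/5z + 7/5z(1+2/3z) = 1 + z + 14/15z²
  R(z) = 1 + z + 14/15z².

Find x<0 with |R(x)|<1.
x=-1.64: |R|=1.8703
R=1: x+14/15x²=0 ⇒ x=−15/14=-1.0714; min R=1−1/(4·14/15)=0.7321>−1
Confirm numerically:
  x=-1.048: |R|=0.97708 <1
  x=-0.856: |R|=0.82789 <1
  x=-0.596: |R|=0.73553 <1
  x=-0.429: |R|=0.74277 <1
  x=-1.546: |R|=1.68477 >1
  x=-1.239: |R|=1.19378 >1
Stable set (-1.0714, 0).

z* = -1.0714.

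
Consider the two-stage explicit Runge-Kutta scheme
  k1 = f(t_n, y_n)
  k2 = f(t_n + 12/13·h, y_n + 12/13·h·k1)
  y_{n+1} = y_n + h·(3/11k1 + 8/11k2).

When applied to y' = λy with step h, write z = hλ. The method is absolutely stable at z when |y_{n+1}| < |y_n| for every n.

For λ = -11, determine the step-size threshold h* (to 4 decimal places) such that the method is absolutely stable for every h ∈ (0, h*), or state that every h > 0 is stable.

Test eqn y'=λy, z=hλ:
  k1=λy_n ⇒ h·k1=z·y_n;  k2=λ(1+12/13z)y_n ⇒ h·k2=z(1+12/13z)y_n
  y_{n+1}/y_n = 1 + 3/11z + 8/11z(1+12/13z) = 1 + z + 96/143z²
  so R(z) = 1 + z + 96/143z².

Boundary: |R(x)|=1, x<0.
x=-0.76: |R|=0.6278
R=1: x+96/143x²=0 ⇒ x=−143/96=-1.4896; min R=1−1/(4·96/143)=0.6276>−1
Confirm numerically:
  x=-1.066: |R|=0.69687 <1
  x=-0.982: |R|=0.66538 <1
  x=-0.690: |R|=0.62962 <1
  x=-1.815: |R|=1.39651 >1
  x=-1.564: |R|=1.07813 >1
  x=-1.549: |R|=1.06179 >1
So |R|<1 on (-1.4896, 0).

(-1.4896,0); λ=-11 ⇒ h* = (143/96)/11 = 0.1354.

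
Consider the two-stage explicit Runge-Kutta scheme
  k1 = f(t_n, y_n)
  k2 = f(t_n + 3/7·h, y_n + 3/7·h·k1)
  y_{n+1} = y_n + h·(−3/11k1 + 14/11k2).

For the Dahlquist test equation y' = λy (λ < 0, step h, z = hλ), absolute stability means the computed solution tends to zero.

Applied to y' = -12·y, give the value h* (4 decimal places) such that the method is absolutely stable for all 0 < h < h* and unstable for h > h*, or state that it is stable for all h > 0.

Set f=λy, z=hλ:
  k1=λy_n ⇒ h·k1=z·y_n;  k2=λ(1+3/7z)y_n ⇒ h·k2=z(1+3/7z)y_n
  y_{n+1}/y_n = 1 − 3/11z + 14/11z(1+3/7z) = 1 + z + 6/11z²
  so R(z) = 1 + z + 6/11z².

Find x<0 with |R(x)|<1.
x=-1.52: |R|=0.7402
R=1: x+6/11x²=0 ⇒ x=−11/6=-1.8333; min R=1−1/(4·6/11)=0.5417>−1
Confirm numerically:
  x=-1.767: |R|=0.93607 <1
  x=-1.403: |R|=0.67068 <1
  x=-0.963: |R|=0.54284 <1
  x=-2.251: |R|=1.51282 >1
  x=-2.176: |R|=1.40671 >1
Interval (-1.8333, 0).

(-1.8333,0); λ=-12 ⇒ h* = (11/6)/12 = 0.1528.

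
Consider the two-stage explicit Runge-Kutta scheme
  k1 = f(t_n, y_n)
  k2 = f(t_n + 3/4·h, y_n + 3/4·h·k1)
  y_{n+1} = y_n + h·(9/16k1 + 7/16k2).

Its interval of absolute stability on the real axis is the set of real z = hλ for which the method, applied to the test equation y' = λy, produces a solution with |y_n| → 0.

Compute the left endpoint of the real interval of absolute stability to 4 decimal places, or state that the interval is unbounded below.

On y'=λy, z=hλ:
  k1=λy_n ⇒ h·k1=z·y_n;  k2=λ(1+3/4z)y_n ⇒ h·k2=z(1+3/4z)y_n
  y_{n+1}/y_n = 1 + 9/16z + 7/16z(1+3/4z) = 1 + z + 21/64z²
  ⇒ R(z) = 1 + z + 21/64z².

Boundary: |R(x)|=1, x<0.
x=-1.64: |R|=0.2425
R=1: x+21/64x²=0 ⇒ x=−64/21=-3.0476; min R=1−1/(4·21/64)=0.2381>−1
Confirm numerically:
  x=-2.939: |R|=0.89525 <1
  x=-2.254: |R|=0.41304 <1
  x=-1.616: |R|=0.24088 <1
  x=-3.325: |R|=1.30263 >1
  x=-3.315: |R|=1.29084 >1
So |R|<1 on (-3.0476, 0).

z* = -3.0476.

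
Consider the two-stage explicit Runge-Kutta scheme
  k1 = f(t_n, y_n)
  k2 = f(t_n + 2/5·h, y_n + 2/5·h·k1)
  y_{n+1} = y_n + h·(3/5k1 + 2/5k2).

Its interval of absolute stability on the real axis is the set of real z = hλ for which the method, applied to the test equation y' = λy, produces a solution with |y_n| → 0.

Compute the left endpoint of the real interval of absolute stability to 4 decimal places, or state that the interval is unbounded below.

Set f=λy, z=hλ:
  k1=λy_n ⇒ h·k1=z·y_n;  k2=λ(1+2/5z)y_n ⇒ h·k2=z(1+2/5z)y_n
  y_{n+1}/y_n = 1 + 3/5z + 2/5z(1+2/5z) = 1 + z + 4/25z²
  Hence R(z) = 1 + z + 4/25z².

Solve |R(x)|<1 on ℝ⁻.
x=-1.58: |R|=0.1806
R=1: x+4/25x²=0 ⇒ x=−25/4=-6.2500; min R=1−1/(4·4/25)=-0.5625>−1
Confirm numerically:
  x=-4.023: |R|=0.43348 <1
  x=-3.519: |R|=0.53766 <1
  x=-2.785: |R|=0.54400 <1
  x=-6.778: |R|=1.57261 >1
  x=-6.773: |R|=1.56676 >1
  x=-6.346: |R|=1.09747 >1
Interval (-6.2500, 0).

z* = -6.2500.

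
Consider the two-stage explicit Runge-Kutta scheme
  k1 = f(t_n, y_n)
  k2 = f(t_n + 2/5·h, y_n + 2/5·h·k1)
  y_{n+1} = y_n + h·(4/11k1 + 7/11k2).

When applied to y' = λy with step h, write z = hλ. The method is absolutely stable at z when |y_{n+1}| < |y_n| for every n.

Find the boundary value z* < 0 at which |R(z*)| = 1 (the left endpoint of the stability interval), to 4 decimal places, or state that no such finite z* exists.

left endpoint -3.9286.

Test eqn y'=λy, z=hλ:
  k1=λy_n ⇒ h·k1=z·y_n;  k2=λ(1+2/5z)y_n ⇒ h·k2=z(1+2/5z)y_n
  y_{n+1}/y_n = 1 + 4/11z + 7/11z(1+2/5z) = 1 + z + 14/55z²
  ⇒ R(z) = 1 + z + 14/55z².

Need |R(x)|<1, x<0.
x=-1.39: |R|=0.1018
R=1: x+14/55x²=0 ⇒ x=−55/14=-3.9286; min R=1−1/(4·14/55)=0.0179>−1
Confirm numerically:
  x=-2.802: |R|=0.19649 <1
  x=-2.391: |R|=0.06421 <1
  x=-1.937: |R|=0.01805 <1
  x=-4.162: |R|=1.24730 >1
  x=-4.063: |R|=1.13903 >1
  x=-3.965: |R|=1.03677 >1
So |R|<1 on (-3.9286, 0).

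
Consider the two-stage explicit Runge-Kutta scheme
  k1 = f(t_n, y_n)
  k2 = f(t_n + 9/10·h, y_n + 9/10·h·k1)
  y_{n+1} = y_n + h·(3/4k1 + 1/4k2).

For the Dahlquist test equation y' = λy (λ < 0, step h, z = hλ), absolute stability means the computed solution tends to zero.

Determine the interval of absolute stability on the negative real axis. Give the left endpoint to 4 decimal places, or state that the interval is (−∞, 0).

On y'=λy, z=hλ:
  k1=λy_n ⇒ h·k1=z·y_n;  k2=λ(1+9/10z)y_n ⇒ h·k2=z(1+9/10z)y_n
  y_{n+1}/y_n = 1 + 3/4z + 1/4z(1+9/10z) = 1 + z + 9/40z²
  Hence R(z) = 1 + z + 9/40z².

Solve |R(x)|<1 on ℝ⁻.
x=-1.18: |R|=0.1333
R=1: x+9/40x²=0 ⇒ x=−40/9=-4.4444; min R=1−1/(4·9/40)=-0.1111>−1
Confirm numerically:
  x=-4.316: |R|=0.87527 <1
  x=-3.239: |R|=0.12150 <1
  x=-1.992: |R|=0.09919 <1
  x=-4.942: |R|=1.55326 >1
  x=-4.882: |R|=1.48063 >1
  x=-4.554: |R|=1.11226 >1
Stable set (-4.4444, 0).

(-4.4444, 0).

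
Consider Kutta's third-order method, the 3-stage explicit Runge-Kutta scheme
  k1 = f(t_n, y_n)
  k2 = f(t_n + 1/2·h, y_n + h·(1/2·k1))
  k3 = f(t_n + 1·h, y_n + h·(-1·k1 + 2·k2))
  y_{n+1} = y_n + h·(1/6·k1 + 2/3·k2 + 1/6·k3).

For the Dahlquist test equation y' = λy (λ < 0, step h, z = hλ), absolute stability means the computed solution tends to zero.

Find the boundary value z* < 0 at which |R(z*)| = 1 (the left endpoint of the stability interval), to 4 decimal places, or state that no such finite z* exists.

z* = -2.5127.

Set f=λy, z=hλ:
  order 3, 3-stage ⇒ R(z)=1+z+z^2/2+z^3/6
  (e.g. R(-0.71)=0.48240, |R|=0.48240)

Solve |R(x)|<1 on ℝ⁻.
x=-0.71: |R|=0.4824
|R(-2.29)|=0.6694 |R(-1.33)|=0.1623 |R(-0.54)|=0.5796
Bisect:
  x_lo=-2.8764 |R|=1.7059  x_hi=-0.1060 |R|=0.8994
  mid=-1.49120 |R|=0.06798 →hi
  mid=-2.18379 |R|=0.53505 →hi
  mid=-2.53009 |R|=1.02874 →lo
  mid=-2.35694 |R|=0.76155 →hi
  mid=-2.44351 |R|=0.88974 →hi
  mid=-2.48680 |R|=0.95784 →hi
  mid=-2.50844 |R|=0.99294 →hi
  mid=-2.51926 |R|=1.01075 →lo
  mid=-2.51385 |R|=1.00182 →lo
  mid=-2.51115 |R|=0.99737 →hi
  ...
  [-2.51284,-2.51267] ⇒ x*=-2.5127
Interval (-2.5127, 0).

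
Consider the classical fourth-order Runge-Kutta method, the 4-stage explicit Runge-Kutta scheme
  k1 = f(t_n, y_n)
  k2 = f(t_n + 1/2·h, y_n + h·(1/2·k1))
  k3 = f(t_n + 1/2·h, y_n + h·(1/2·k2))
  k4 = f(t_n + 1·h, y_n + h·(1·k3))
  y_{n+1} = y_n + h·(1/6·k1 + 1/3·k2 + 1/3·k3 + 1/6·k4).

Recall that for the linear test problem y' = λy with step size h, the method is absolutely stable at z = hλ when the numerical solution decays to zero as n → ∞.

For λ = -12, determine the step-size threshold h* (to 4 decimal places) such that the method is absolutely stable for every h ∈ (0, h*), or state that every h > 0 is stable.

Set f=λy, z=hλ:
  order 4, 4-stage ⇒ R(z)=1+z+z^2/2+z^3/6+z^4/24
  (e.g. R(-0.9)=0.41084, |R|=0.41084)

Boundary: |R(x)|=1, x<0.
x=-0.9: |R|=0.4108
|R(-2.01)|=0.3367 |R(-0.77)|=0.4650 |R(-0.55)|=0.5773
Bisect:
  x_lo=-3.5941 |R|=3.0794  x_hi=-0.3521 |R|=0.7033
  mid=-1.97307 |R|=0.32472 →hi
  mid=-2.78357 |R|=0.99741 →hi
  mid=-3.18882 |R|=1.79951 →lo
  mid=-2.98620 |R|=1.34763 →lo
  mid=-2.88489 |R|=1.16083 →lo
  mid=-2.83423 |R|=1.07632 →lo
  mid=-2.80890 |R|=1.03618 →lo
  mid=-2.79624 |R|=1.01662 →lo
  mid=-2.78990 |R|=1.00697 →lo
  ...
  [-2.78535,-2.78516] ⇒ x*=-2.7853
Interval (-2.7853, 0).

(-2.7853,0); λ=-12 ⇒ h* = 0.2321.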